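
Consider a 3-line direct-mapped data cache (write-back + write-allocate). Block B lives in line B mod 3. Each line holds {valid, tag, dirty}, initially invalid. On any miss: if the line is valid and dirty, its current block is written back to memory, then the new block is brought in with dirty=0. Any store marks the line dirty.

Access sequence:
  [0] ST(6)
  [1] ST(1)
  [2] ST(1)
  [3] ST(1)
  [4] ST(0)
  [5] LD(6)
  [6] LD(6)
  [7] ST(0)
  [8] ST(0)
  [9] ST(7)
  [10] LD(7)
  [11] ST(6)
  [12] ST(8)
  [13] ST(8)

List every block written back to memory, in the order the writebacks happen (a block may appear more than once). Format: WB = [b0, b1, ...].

WB = [6, 0, 1, 0]

0: W B6 -> L0 miss  d=D]
1: W B1 -> L1 miss  d=D]
2: W B1 -> L1 hit  d=D]
3: W B1 -> L1 hit  d=D]
4: W B0 -> L0 miss wb->B6  d=D]
5: R B6 -> L0 miss wb->B0  d=-]
6: R B6 -> L0 hit  d=-]
7: W B0 -> L0 miss  d=D]
8: W B0 -> L0 hit  d=D]
9: W B7 -> L1 miss wb->B1  d=D]
10: R B7 -> L1 hit  d=D]
11: W B6 -> L0 miss wb->B0  d=D]
12: W B8 -> L2 miss  d=D]
13: W B8 -> L2 hit  d=D]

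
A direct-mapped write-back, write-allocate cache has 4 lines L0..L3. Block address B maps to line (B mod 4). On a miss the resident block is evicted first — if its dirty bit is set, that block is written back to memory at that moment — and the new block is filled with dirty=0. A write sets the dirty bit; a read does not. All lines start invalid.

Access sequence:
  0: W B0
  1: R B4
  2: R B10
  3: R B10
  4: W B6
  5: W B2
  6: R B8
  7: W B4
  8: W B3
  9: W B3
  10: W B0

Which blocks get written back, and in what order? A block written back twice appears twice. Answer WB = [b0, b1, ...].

  0 | W B0 → L0 miss [D]
  1 | R B4 → L0 miss wb→B0 [-]
  2 | R B10 → L2 miss [-]
  3 | R B10 → L2 hit [-]
  4 | W B6 → L2 miss [D]
  5 | W B2 → L2 miss wb→B6 [D]
  6 | R B8 → L0 miss [-]
  7 | W B4 → L0 miss [D]
  8 | W B3 → L3 miss [D]
  9 | W B3 → L3 hit [D]
  10 | W B0 → L0 miss wb→B4 [D]

WB = [0, 6, 4]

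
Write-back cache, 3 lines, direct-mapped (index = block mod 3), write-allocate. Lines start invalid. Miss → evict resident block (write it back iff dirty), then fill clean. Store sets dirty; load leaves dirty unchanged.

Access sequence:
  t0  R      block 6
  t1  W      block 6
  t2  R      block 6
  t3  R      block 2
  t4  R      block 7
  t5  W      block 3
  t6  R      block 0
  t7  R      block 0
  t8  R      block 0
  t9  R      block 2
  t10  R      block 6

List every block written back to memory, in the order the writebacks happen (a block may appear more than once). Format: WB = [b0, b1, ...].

WB = [6, 3]

  0 | R B6 → L0 miss [-]
  1 | W B6 → L0 hit [D]
  2 | R B6 → L0 hit [D]
  3 | R B2 → L2 miss [-]
  4 | R B7 → L1 miss [-]
  5 | W B3 → L0 miss wb→B6 [D]
  6 | R B0 → L0 miss wb→B3 [-]
  7 | R B0 → L0 hit [-]
  8 | R B0 → L0 hit [-]
  9 | R B2 → L2 hit [-]
  10 | R B6 → L0 miss [-]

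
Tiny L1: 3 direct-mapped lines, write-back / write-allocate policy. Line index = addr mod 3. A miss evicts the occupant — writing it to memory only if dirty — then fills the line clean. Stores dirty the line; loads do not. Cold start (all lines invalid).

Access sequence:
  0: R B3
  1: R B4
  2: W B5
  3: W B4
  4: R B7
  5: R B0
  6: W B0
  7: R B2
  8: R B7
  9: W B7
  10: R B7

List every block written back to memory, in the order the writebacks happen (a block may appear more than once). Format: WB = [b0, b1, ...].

0: R B3 → L0 miss [-]
1: R B4 → L1 miss [-]
2: W B5 → L2 miss [D]
3: W B4 → L1 hit [D]
4: R B7 → L1 miss wb→B4 [-]
5: R B0 → L0 miss [-]
6: W B0 → L0 hit [D]
7: R B2 → L2 miss wb→B5 [-]
8: R B7 → L1 hit [-]
9: W B7 → L1 hit [D]
10: R B7 → L1 hit [D]

WB = [4, 5]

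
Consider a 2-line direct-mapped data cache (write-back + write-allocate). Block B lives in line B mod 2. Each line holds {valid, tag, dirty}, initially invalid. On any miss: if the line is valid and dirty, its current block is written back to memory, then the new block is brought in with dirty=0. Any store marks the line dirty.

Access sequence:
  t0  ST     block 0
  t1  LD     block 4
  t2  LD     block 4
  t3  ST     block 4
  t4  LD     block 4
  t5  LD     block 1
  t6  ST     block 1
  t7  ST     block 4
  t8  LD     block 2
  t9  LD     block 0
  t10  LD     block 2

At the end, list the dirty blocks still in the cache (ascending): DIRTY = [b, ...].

0: W B0 -> L0 miss  d=D]
1: R B4 -> L0 miss wb->B0  d=-]
2: R B4 -> L0 hit  d=-]
3: W B4 -> L0 hit  d=D]
4: R B4 -> L0 hit  d=D]
5: R B1 -> L1 miss  d=-]
6: W B1 -> L1 hit  d=D]
7: W B4 -> L0 hit  d=D]
8: R B2 -> L0 miss wb->B4  d=-]
9: R B0 -> L0 miss  d=-]
10: R B2 -> L0 miss  d=-]

DIRTY = [1]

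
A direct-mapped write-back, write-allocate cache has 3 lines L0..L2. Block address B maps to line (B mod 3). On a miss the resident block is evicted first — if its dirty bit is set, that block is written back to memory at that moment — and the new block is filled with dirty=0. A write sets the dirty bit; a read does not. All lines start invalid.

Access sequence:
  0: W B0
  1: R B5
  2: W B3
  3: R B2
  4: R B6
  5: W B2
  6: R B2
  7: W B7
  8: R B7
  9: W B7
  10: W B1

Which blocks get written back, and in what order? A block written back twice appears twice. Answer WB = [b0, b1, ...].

WB = [0, 3, 7]

0: W B0 -> L0 miss  d=D]
1: R B5 -> L2 miss  d=-]
2: W B3 -> L0 miss wb->B0  d=D]
3: R B2 -> L2 miss  d=-]
4: R B6 -> L0 miss wb->B3  d=-]
5: W B2 -> L2 hit  d=D]
6: R B2 -> L2 hit  d=D]
7: W B7 -> L1 miss  d=D]
8: R B7 -> L1 hit  d=D]
9: W B7 -> L1 hit  d=D]
10: W B1 -> L1 miss wb->B7  d=D]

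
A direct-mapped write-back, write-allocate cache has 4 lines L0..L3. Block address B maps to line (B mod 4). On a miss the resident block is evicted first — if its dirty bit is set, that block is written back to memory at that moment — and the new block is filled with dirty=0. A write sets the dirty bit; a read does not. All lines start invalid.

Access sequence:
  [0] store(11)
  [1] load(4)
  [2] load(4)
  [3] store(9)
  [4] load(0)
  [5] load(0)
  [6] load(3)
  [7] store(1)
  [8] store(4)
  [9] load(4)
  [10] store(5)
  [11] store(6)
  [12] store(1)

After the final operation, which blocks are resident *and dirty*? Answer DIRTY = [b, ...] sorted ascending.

DIRTY = [1, 4, 6]

0: W B11 -> L3 miss  d=D]
1: R B4 -> L0 miss  d=-]
2: R B4 -> L0 hit  d=-]
3: W B9 -> L1 miss  d=D]
4: R B0 -> L0 miss  d=-]
5: R B0 -> L0 hit  d=-]
6: R B3 -> L3 miss wb->B11  d=-]
7: W B1 -> L1 miss wb->B9  d=D]
8: W B4 -> L0 miss  d=D]
9: R B4 -> L0 hit  d=D]
10: W B5 -> L1 miss wb->B1  d=D]
11: W B6 -> L2 miss  d=D]
12: W B1 -> L1 miss wb->B5  d=D]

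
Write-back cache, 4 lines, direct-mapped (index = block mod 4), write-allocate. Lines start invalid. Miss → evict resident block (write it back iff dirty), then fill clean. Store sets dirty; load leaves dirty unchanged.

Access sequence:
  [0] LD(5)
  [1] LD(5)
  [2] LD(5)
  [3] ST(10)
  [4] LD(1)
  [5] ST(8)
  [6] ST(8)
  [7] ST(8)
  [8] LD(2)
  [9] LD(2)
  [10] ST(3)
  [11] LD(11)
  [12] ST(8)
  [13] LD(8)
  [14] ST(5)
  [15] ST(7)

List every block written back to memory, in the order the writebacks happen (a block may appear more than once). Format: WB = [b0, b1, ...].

0: R B5 -> L1 miss  d=-]
1: R B5 -> L1 hit  d=-]
2: R B5 -> L1 hit  d=-]
3: W B10 -> L2 miss  d=D]
4: R B1 -> L1 miss  d=-]
5: W B8 -> L0 miss  d=D]
6: W B8 -> L0 hit  d=D]
7: W B8 -> L0 hit  d=D]
8: R B2 -> L2 miss wb->B10  d=-]
9: R B2 -> L2 hit  d=-]
10: W B3 -> L3 miss  d=D]
11: R B11 -> L3 miss wb->B3  d=-]
12: W B8 -> L0 hit  d=D]
13: R B8 -> L0 hit  d=D]
14: W B5 -> L1 miss  d=D]
15: W B7 -> L3 miss  d=D]

WB = [10, 3]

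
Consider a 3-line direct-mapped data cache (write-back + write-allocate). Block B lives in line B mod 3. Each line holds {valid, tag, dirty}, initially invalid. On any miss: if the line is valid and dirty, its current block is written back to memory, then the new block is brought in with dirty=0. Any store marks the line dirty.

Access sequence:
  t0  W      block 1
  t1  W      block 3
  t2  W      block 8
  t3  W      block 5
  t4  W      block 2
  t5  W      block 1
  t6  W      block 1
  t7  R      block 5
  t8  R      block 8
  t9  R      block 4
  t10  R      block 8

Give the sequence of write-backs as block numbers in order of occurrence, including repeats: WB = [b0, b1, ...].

0: W B1 -> L1 miss  d=D]
1: W B3 -> L0 miss  d=D]
2: W B8 -> L2 miss  d=D]
3: W B5 -> L2 miss wb->B8  d=D]
4: W B2 -> L2 miss wb->B5  d=D]
5: W B1 -> L1 hit  d=D]
6: W B1 -> L1 hit  d=D]
7: R B5 -> L2 miss wb->B2  d=-]
8: R B8 -> L2 miss  d=-]
9: R B4 -> L1 miss wb->B1  d=-]
10: R B8 -> L2 hit  d=-]

WB = [8, 5, 2, 1]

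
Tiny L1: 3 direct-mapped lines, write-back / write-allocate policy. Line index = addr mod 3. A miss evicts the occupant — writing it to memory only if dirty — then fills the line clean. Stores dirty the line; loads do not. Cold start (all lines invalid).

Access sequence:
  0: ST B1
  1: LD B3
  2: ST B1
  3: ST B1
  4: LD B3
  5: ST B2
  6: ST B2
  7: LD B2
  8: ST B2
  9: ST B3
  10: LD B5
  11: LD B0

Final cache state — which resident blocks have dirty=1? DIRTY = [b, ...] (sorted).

  0 | W B1 → L1 miss [D]
  1 | R B3 → L0 miss [-]
  2 | W B1 → L1 hit [D]
  3 | W B1 → L1 hit [D]
  4 | R B3 → L0 hit [-]
  5 | W B2 → L2 miss [D]
  6 | W B2 → L2 hit [D]
  7 | R B2 → L2 hit [D]
  8 | W B2 → L2 hit [D]
  9 | W B3 → L0 hit [D]
  10 | R B5 → L2 miss wb→B2 [-]
  11 | R B0 → L0 miss wb→B3 [-]

DIRTY = [1]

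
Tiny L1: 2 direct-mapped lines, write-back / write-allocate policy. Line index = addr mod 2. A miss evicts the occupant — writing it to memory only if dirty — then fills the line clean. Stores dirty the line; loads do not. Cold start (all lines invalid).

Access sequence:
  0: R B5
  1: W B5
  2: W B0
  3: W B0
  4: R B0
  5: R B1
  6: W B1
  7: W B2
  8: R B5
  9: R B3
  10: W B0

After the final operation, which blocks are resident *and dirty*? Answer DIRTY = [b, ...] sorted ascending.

DIRTY = [0]

0: R B5 → L1 miss [-]
1: W B5 → L1 hit [D]
2: W B0 → L0 miss [D]
3: W B0 → L0 hit [D]
4: R B0 → L0 hit [D]
5: R B1 → L1 miss wb→B5 [-]
6: W B1 → L1 hit [D]
7: W B2 → L0 miss wb→B0 [D]
8: R B5 → L1 miss wb→B1 [-]
9: R B3 → L1 miss [-]
10: W B0 → L0 miss wb→B2 [D]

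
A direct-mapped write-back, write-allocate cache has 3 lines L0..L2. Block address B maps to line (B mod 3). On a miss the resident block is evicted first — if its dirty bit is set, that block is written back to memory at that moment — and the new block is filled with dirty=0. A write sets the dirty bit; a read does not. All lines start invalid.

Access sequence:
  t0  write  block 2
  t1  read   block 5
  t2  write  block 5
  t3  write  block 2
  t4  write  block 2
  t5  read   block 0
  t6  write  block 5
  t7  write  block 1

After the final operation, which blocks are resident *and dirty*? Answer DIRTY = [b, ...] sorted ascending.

  0 | W B2 → L2 miss [D]
  1 | R B5 → L2 miss wb→B2 [-]
  2 | W B5 → L2 hit [D]
  3 | W B2 → L2 miss wb→B5 [D]
  4 | W B2 → L2 hit [D]
  5 | R B0 → L0 miss [-]
  6 | W B5 → L2 miss wb→B2 [D]
  7 | W B1 → L1 miss [D]

DIRTY = [1, 5]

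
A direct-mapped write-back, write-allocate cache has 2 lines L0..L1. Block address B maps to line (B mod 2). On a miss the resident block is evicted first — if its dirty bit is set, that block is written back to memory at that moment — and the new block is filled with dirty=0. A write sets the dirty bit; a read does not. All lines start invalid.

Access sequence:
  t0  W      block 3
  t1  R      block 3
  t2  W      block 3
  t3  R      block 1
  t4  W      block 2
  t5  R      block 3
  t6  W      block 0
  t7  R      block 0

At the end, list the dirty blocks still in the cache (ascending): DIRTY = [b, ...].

DIRTY = [0]

0: W B3 -> L1 miss  d=D]
1: R B3 -> L1 hit  d=D]
2: W B3 -> L1 hit  d=D]
3: R B1 -> L1 miss wb->B3  d=-]
4: W B2 -> L0 miss  d=D]
5: R B3 -> L1 miss  d=-]
6: W B0 -> L0 miss wb->B2  d=D]
7: R B0 -> L0 hit  d=D]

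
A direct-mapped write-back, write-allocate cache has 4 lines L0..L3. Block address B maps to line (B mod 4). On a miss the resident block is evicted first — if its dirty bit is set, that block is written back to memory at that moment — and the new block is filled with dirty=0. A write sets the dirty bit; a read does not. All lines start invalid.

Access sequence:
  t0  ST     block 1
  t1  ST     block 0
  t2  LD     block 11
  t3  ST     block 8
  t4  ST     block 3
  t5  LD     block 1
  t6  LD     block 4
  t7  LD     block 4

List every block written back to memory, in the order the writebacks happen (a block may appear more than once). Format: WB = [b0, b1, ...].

WB = [0, 8]

0: W B1 -> L1 miss  d=D]
1: W B0 -> L0 miss  d=D]
2: R B11 -> L3 miss  d=-]
3: W B8 -> L0 miss wb->B0  d=D]
4: W B3 -> L3 miss  d=D]
5: R B1 -> L1 hit  d=D]
6: R B4 -> L0 miss wb->B8  d=-]
7: R B4 -> L0 hit  d=-]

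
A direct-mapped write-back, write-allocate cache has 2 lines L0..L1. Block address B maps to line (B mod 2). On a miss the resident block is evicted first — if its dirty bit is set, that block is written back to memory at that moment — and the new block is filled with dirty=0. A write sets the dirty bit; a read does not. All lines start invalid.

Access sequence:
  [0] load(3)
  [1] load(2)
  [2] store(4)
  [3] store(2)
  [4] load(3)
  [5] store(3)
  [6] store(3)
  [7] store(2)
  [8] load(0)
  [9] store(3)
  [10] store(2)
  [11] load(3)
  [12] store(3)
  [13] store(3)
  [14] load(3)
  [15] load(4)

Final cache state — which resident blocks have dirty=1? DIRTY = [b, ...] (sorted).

DIRTY = [3]

0: R B3 → L1 miss [-]
1: R B2 → L0 miss [-]
2: W B4 → L0 miss [D]
3: W B2 → L0 miss wb→B4 [D]
4: R B3 → L1 hit [-]
5: W B3 → L1 hit [D]
6: W B3 → L1 hit [D]
7: W B2 → L0 hit [D]
8: R B0 → L0 miss wb→B2 [-]
9: W B3 → L1 hit [D]
10: W B2 → L0 miss [D]
11: R B3 → L1 hit [D]
12: W B3 → L1 hit [D]
13: W B3 → L1 hit [D]
14: R B3 → L1 hit [D]
15: R B4 → L0 miss wb→B2 [-]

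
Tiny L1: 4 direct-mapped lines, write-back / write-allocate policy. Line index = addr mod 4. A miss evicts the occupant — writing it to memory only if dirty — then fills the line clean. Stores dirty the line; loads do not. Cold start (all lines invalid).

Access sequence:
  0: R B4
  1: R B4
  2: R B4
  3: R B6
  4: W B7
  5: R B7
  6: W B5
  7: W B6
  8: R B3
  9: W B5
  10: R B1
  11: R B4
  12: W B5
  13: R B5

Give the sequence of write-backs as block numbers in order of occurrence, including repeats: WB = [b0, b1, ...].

  0 | R B4 → L0 miss [-]
  1 | R B4 → L0 hit [-]
  2 | R B4 → L0 hit [-]
  3 | R B6 → L2 miss [-]
  4 | W B7 → L3 miss [D]
  5 | R B7 → L3 hit [D]
  6 | W B5 → L1 miss [D]
  7 | W B6 → L2 hit [D]
  8 | R B3 → L3 miss wb→B7 [-]
  9 | W B5 → L1 hit [D]
  10 | R B1 → L1 miss wb→B5 [-]
  11 | R B4 → L0 hit [-]
  12 | W B5 → L1 miss [D]
  13 | R B5 → L1 hit [D]

WB = [7, 5]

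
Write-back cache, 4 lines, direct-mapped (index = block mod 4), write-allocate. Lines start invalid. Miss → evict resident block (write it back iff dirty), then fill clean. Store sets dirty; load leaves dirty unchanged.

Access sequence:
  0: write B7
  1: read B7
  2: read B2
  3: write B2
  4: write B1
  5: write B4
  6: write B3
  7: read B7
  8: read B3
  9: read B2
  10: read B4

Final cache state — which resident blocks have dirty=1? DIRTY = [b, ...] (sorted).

DIRTY = [1, 2, 4]

0: W B7 -> L3 miss  d=D]
1: R B7 -> L3 hit  d=D]
2: R B2 -> L2 miss  d=-]
3: W B2 -> L2 hit  d=D]
4: W B1 -> L1 miss  d=D]
5: W B4 -> L0 miss  d=D]
6: W B3 -> L3 miss wb->B7  d=D]
7: R B7 -> L3 miss wb->B3  d=-]
8: R B3 -> L3 miss  d=-]
9: R B2 -> L2 hit  d=D]
10: R B4 -> L0 hit  d=D]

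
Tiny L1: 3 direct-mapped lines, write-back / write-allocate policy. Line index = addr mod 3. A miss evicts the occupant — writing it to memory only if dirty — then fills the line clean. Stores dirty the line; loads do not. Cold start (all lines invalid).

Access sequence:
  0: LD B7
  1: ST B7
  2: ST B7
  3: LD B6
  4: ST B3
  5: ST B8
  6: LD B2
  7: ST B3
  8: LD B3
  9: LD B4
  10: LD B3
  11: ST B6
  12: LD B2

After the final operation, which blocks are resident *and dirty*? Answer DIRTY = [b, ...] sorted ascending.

DIRTY = [6]

  0 | R B7 → L1 miss [-]
  1 | W B7 → L1 hit [D]
  2 | W B7 → L1 hit [D]
  3 | R B6 → L0 miss [-]
  4 | W B3 → L0 miss [D]
  5 | W B8 → L2 miss [D]
  6 | R B2 → L2 miss wb→B8 [-]
  7 | W B3 → L0 hit [D]
  8 | R B3 → L0 hit [D]
  9 | R B4 → L1 miss wb→B7 [-]
  10 | R B3 → L0 hit [D]
  11 | W B6 → L0 miss wb→B3 [D]
  12 | R B2 → L2 hit [-]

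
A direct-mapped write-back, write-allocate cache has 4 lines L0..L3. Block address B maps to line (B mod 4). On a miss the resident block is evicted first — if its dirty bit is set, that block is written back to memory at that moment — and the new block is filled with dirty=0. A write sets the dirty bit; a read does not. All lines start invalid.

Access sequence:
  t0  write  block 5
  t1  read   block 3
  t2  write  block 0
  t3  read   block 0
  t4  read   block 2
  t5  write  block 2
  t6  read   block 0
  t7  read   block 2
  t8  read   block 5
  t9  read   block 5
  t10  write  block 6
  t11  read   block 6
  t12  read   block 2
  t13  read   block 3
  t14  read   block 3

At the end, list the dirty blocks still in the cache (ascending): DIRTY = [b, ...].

DIRTY = [0, 5]

0: W B5 -> L1 miss  d=D]
1: R B3 -> L3 miss  d=-]
2: W B0 -> L0 miss  d=D]
3: R B0 -> L0 hit  d=D]
4: R B2 -> L2 miss  d=-]
5: W B2 -> L2 hit  d=D]
6: R B0 -> L0 hit  d=D]
7: R B2 -> L2 hit  d=D]
8: R B5 -> L1 hit  d=D]
9: R B5 -> L1 hit  d=D]
10: W B6 -> L2 miss wb->B2  d=D]
11: R B6 -> L2 hit  d=D]
12: R B2 -> L2 miss wb->B6  d=-]
13: R B3 -> L3 hit  d=-]
14: R B3 -> L3 hit  d=-]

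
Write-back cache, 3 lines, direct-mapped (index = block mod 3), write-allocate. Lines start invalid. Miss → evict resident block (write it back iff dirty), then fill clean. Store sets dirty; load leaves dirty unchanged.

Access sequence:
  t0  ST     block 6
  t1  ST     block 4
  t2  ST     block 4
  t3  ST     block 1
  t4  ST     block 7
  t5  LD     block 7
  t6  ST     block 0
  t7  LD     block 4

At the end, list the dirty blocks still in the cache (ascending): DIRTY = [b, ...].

DIRTY = [0]

0: W B6 -> L0 miss  d=D]
1: W B4 -> L1 miss  d=D]
2: W B4 -> L1 hit  d=D]
3: W B1 -> L1 miss wb->B4  d=D]
4: W B7 -> L1 miss wb->B1  d=D]
5: R B7 -> L1 hit  d=D]
6: W B0 -> L0 miss wb->B6  d=D]
7: R B4 -> L1 miss wb->B7  d=-]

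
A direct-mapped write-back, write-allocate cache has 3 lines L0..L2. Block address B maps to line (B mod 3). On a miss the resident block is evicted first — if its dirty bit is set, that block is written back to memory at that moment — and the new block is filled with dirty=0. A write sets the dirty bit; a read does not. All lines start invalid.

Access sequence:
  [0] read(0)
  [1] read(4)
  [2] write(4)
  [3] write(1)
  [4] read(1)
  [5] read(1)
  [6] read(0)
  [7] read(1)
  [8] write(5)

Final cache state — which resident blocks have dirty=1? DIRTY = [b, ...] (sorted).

DIRTY = [1, 5]

0: R B0 -> L0 miss  d=-]
1: R B4 -> L1 miss  d=-]
2: W B4 -> L1 hit  d=D]
3: W B1 -> L1 miss wb->B4  d=D]
4: R B1 -> L1 hit  d=D]
5: R B1 -> L1 hit  d=D]
6: R B0 -> L0 hit  d=-]
7: R B1 -> L1 hit  d=D]
8: W B5 -> L2 miss  d=D]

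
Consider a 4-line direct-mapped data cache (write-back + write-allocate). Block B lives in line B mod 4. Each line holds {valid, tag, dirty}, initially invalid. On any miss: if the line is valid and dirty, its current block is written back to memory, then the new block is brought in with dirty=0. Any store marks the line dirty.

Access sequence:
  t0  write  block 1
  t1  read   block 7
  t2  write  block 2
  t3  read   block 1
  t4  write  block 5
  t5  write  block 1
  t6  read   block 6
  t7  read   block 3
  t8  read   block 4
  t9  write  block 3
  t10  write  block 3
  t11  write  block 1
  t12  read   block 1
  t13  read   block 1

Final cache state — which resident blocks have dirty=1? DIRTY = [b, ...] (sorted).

0: W B1 → L1 miss [D]
1: R B7 → L3 miss [-]
2: W B2 → L2 miss [D]
3: R B1 → L1 hit [D]
4: W B5 → L1 miss wb→B1 [D]
5: W B1 → L1 miss wb→B5 [D]
6: R B6 → L2 miss wb→B2 [-]
7: R B3 → L3 miss [-]
8: R B4 → L0 miss [-]
9: W B3 → L3 hit [D]
10: W B3 → L3 hit [D]
11: W B1 → L1 hit [D]
12: R B1 → L1 hit [D]
13: R B1 → L1 hit [D]

DIRTY = [1, 3]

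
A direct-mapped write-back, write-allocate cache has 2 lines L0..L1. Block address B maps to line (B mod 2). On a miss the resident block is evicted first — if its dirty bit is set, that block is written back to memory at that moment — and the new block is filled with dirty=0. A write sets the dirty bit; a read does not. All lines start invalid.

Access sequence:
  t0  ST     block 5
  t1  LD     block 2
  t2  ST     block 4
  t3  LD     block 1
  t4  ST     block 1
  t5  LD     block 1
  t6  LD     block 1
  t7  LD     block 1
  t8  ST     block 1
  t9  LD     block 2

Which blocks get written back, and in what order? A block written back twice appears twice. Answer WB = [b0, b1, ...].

WB = [5, 4]

0: W B5 -> L1 miss  d=D]
1: R B2 -> L0 miss  d=-]
2: W B4 -> L0 miss  d=D]
3: R B1 -> L1 miss wb->B5  d=-]
4: W B1 -> L1 hit  d=D]
5: R B1 -> L1 hit  d=D]
6: R B1 -> L1 hit  d=D]
7: R B1 -> L1 hit  d=D]
8: W B1 -> L1 hit  d=D]
9: R B2 -> L0 miss wb->B4  d=-]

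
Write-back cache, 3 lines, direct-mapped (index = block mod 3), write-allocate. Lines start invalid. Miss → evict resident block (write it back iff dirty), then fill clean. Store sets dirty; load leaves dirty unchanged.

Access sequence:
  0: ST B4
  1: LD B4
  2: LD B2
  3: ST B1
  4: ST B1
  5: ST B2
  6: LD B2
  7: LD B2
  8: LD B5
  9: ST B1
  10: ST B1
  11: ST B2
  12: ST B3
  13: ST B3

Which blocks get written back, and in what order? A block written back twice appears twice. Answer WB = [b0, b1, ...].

  0 | W B4 → L1 miss [D]
  1 | R B4 → L1 hit [D]
  2 | R B2 → L2 miss [-]
  3 | W B1 → L1 miss wb→B4 [D]
  4 | W B1 → L1 hit [D]
  5 | W B2 → L2 hit [D]
  6 | R B2 → L2 hit [D]
  7 | R B2 → L2 hit [D]
  8 | R B5 → L2 miss wb→B2 [-]
  9 | W B1 → L1 hit [D]
  10 | W B1 → L1 hit [D]
  11 | W B2 → L2 miss [D]
  12 | W B3 → L0 miss [D]
  13 | W B3 → L0 hit [D]

WB = [4, 2]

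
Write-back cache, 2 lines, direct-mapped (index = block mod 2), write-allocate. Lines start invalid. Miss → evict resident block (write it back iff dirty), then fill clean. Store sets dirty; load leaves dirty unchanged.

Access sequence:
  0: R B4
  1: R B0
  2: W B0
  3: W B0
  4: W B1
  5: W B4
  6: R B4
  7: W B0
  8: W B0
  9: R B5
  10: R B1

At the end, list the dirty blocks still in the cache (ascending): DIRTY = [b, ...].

0: R B4 -> L0 miss  d=-]
1: R B0 -> L0 miss  d=-]
2: W B0 -> L0 hit  d=D]
3: W B0 -> L0 hit  d=D]
4: W B1 -> L1 miss  d=D]
5: W B4 -> L0 miss wb->B0  d=D]
6: R B4 -> L0 hit  d=D]
7: W B0 -> L0 miss wb->B4  d=D]
8: W B0 -> L0 hit  d=D]
9: R B5 -> L1 miss wb->B1  d=-]
10: R B1 -> L1 miss  d=-]

DIRTY = [0]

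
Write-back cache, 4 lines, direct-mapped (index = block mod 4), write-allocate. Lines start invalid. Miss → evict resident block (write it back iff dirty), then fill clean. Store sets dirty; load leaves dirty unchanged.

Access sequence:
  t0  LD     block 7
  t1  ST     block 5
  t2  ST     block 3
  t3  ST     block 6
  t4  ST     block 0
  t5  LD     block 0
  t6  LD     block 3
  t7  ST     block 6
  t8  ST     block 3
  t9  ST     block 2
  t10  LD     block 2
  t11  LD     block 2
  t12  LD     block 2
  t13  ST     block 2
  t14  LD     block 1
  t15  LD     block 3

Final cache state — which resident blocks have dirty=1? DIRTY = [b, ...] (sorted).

  0 | R B7 → L3 miss [-]
  1 | W B5 → L1 miss [D]
  2 | W B3 → L3 miss [D]
  3 | W B6 → L2 miss [D]
  4 | W B0 → L0 miss [D]
  5 | R B0 → L0 hit [D]
  6 | R B3 → L3 hit [D]
  7 | W B6 → L2 hit [D]
  8 | W B3 → L3 hit [D]
  9 | W B2 → L2 miss wb→B6 [D]
  10 | R B2 → L2 hit [D]
  11 | R B2 → L2 hit [D]
  12 | R B2 → L2 hit [D]
  13 | W B2 → L2 hit [D]
  14 | R B1 → L1 miss wb→B5 [-]
  15 | R B3 → L3 hit [D]

DIRTY = [0, 2, 3]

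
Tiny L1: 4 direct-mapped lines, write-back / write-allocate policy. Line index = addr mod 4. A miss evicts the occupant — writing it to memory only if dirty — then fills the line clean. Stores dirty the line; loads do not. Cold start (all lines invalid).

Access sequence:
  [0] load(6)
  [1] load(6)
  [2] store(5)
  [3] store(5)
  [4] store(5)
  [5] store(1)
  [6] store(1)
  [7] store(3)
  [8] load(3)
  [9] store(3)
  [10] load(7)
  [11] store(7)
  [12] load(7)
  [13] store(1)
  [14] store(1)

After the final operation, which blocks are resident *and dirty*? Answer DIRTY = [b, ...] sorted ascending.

  0 | R B6 → L2 miss [-]
  1 | R B6 → L2 hit [-]
  2 | W B5 → L1 miss [D]
  3 | W B5 → L1 hit [D]
  4 | W B5 → L1 hit [D]
  5 | W B1 → L1 miss wb→B5 [D]
  6 | W B1 → L1 hit [D]
  7 | W B3 → L3 miss [D]
  8 | R B3 → L3 hit [D]
  9 | W B3 → L3 hit [D]
  10 | R B7 → L3 miss wb→B3 [-]
  11 | W B7 → L3 hit [D]
  12 | R B7 → L3 hit [D]
  13 | W B1 → L1 hit [D]
  14 | W B1 → L1 hit [D]

DIRTY = [1, 7]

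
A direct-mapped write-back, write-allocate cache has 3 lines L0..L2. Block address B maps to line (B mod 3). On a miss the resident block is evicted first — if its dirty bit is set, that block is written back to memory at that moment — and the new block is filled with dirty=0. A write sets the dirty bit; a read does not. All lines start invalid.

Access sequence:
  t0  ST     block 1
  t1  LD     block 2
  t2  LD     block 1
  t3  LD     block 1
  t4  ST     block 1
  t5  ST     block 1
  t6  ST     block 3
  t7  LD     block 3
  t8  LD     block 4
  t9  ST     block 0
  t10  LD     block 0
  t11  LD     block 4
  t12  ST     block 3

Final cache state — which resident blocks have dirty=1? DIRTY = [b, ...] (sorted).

DIRTY = [3]

0: W B1 → L1 miss [D]
1: R B2 → L2 miss [-]
2: R B1 → L1 hit [D]
3: R B1 → L1 hit [D]
4: W B1 → L1 hit [D]
5: W B1 → L1 hit [D]
6: W B3 → L0 miss [D]
7: R B3 → L0 hit [D]
8: R B4 → L1 miss wb→B1 [-]
9: W B0 → L0 miss wb→B3 [D]
10: R B0 → L0 hit [D]
11: R B4 → L1 hit [-]
12: W B3 → L0 miss wb→B0 [D]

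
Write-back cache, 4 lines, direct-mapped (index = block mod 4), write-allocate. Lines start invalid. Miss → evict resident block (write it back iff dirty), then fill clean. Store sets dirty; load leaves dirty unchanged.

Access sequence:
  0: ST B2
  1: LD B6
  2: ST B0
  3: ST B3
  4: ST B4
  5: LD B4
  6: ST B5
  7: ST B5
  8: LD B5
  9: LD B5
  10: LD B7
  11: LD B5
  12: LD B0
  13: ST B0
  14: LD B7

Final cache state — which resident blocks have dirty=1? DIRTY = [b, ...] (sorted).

0: W B2 -> L2 miss  d=D]
1: R B6 -> L2 miss wb->B2  d=-]
2: W B0 -> L0 miss  d=D]
3: W B3 -> L3 miss  d=D]
4: W B4 -> L0 miss wb->B0  d=D]
5: R B4 -> L0 hit  d=D]
6: W B5 -> L1 miss  d=D]
7: W B5 -> L1 hit  d=D]
8: R B5 -> L1 hit  d=D]
9: R B5 -> L1 hit  d=D]
10: R B7 -> L3 miss wb->B3  d=-]
11: R B5 -> L1 hit  d=D]
12: R B0 -> L0 miss wb->B4  d=-]
13: W B0 -> L0 hit  d=D]
14: R B7 -> L3 hit  d=-]

DIRTY = [0, 5]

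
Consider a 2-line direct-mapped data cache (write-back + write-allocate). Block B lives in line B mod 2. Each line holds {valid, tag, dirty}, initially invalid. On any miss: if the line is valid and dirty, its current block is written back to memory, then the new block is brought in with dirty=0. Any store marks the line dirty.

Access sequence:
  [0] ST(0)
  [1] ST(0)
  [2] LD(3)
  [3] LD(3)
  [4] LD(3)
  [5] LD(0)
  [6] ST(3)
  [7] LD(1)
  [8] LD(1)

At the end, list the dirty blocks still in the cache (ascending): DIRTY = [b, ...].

DIRTY = [0]

0: W B0 -> L0 miss  d=D]
1: W B0 -> L0 hit  d=D]
2: R B3 -> L1 miss  d=-]
3: R B3 -> L1 hit  d=-]
4: R B3 -> L1 hit  d=-]
5: R B0 -> L0 hit  d=D]
6: W B3 -> L1 hit  d=D]
7: R B1 -> L1 miss wb->B3  d=-]
8: R B1 -> L1 hit  d=-]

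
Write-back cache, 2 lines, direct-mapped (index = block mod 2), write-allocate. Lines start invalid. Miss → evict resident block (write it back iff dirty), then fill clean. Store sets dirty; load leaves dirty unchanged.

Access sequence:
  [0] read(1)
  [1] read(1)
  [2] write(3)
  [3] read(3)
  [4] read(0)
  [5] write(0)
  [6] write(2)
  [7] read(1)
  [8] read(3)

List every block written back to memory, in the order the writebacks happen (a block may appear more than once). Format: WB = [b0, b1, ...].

0: R B1 → L1 miss [-]
1: R B1 → L1 hit [-]
2: W B3 → L1 miss [D]
3: R B3 → L1 hit [D]
4: R B0 → L0 miss [-]
5: W B0 → L0 hit [D]
6: W B2 → L0 miss wb→B0 [D]
7: R B1 → L1 miss wb→B3 [-]
8: R B3 → L1 miss [-]

WB = [0, 3]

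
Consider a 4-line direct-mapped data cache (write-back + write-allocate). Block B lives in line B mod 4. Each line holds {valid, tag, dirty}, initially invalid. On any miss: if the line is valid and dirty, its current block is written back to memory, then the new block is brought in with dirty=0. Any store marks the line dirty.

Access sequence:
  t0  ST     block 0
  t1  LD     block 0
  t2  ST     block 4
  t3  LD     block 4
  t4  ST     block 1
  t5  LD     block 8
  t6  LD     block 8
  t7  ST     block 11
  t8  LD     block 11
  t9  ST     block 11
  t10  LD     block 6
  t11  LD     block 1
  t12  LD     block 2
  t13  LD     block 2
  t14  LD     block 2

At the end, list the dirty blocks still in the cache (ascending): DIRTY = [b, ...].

DIRTY = [1, 11]

0: W B0 -> L0 miss  d=D]
1: R B0 -> L0 hit  d=D]
2: W B4 -> L0 miss wb->B0  d=D]
3: R B4 -> L0 hit  d=D]
4: W B1 -> L1 miss  d=D]
5: R B8 -> L0 miss wb->B4  d=-]
6: R B8 -> L0 hit  d=-]
7: W B11 -> L3 miss  d=D]
8: R B11 -> L3 hit  d=D]
9: W B11 -> L3 hit  d=D]
10: R B6 -> L2 miss  d=-]
11: R B1 -> L1 hit  d=D]
12: R B2 -> L2 miss  d=-]
13: R B2 -> L2 hit  d=-]
14: R B2 -> L2 hit  d=-]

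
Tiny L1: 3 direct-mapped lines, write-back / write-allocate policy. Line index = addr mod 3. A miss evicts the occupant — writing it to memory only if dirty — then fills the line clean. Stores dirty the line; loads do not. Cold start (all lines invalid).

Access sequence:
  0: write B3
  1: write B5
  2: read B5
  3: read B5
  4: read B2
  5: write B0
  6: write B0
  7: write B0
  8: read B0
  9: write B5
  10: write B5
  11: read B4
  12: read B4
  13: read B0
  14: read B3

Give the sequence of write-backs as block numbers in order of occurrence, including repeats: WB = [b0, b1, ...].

WB = [5, 3, 0]

0: W B3 -> L0 miss  d=D]
1: W B5 -> L2 miss  d=D]
2: R B5 -> L2 hit  d=D]
3: R B5 -> L2 hit  d=D]
4: R B2 -> L2 miss wb->B5  d=-]
5: W B0 -> L0 miss wb->B3  d=D]
6: W B0 -> L0 hit  d=D]
7: W B0 -> L0 hit  d=D]
8: R B0 -> L0 hit  d=D]
9: W B5 -> L2 miss  d=D]
10: W B5 -> L2 hit  d=D]
11: R B4 -> L1 miss  d=-]
12: R B4 -> L1 hit  d=-]
13: R B0 -> L0 hit  d=D]
14: R B3 -> L0 miss wb->B0  d=-]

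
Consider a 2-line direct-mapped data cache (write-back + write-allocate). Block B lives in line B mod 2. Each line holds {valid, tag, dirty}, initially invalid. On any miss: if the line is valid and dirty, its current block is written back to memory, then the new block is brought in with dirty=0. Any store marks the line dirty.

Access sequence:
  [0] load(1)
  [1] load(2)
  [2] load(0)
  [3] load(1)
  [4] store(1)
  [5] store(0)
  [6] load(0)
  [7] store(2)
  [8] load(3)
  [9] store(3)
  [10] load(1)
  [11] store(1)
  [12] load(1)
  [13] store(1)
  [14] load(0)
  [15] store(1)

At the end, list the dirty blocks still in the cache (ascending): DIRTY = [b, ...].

0: R B1 -> L1 miss  d=-]
1: R B2 -> L0 miss  d=-]
2: R B0 -> L0 miss  d=-]
3: R B1 -> L1 hit  d=-]
4: W B1 -> L1 hit  d=D]
5: W B0 -> L0 hit  d=D]
6: R B0 -> L0 hit  d=D]
7: W B2 -> L0 miss wb->B0  d=D]
8: R B3 -> L1 miss wb->B1  d=-]
9: W B3 -> L1 hit  d=D]
10: R B1 -> L1 miss wb->B3  d=-]
11: W B1 -> L1 hit  d=D]
12: R B1 -> L1 hit  d=D]
13: W B1 -> L1 hit  d=D]
14: R B0 -> L0 miss wb->B2  d=-]
15: W B1 -> L1 hit  d=D]

DIRTY = [1]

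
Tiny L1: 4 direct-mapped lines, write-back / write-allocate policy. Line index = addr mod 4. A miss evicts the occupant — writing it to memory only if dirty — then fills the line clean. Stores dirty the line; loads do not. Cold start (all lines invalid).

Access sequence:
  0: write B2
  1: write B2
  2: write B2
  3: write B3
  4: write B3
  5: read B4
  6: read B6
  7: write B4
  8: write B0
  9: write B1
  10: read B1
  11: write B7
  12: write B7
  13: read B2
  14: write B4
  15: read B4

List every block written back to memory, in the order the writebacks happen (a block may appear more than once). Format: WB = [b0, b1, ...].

WB = [2, 4, 3, 0]

0: W B2 → L2 miss [D]
1: W B2 → L2 hit [D]
2: W B2 → L2 hit [D]
3: W B3 → L3 miss [D]
4: W B3 → L3 hit [D]
5: R B4 → L0 miss [-]
6: R B6 → L2 miss wb→B2 [-]
7: W B4 → L0 hit [D]
8: W B0 → L0 miss wb→B4 [D]
9: W B1 → L1 miss [D]
10: R B1 → L1 hit [D]
11: W B7 → L3 miss wb→B3 [D]
12: W B7 → L3 hit [D]
13: R B2 → L2 miss [-]
14: W B4 → L0 miss wb→B0 [D]
15: R B4 → L0 hit [D]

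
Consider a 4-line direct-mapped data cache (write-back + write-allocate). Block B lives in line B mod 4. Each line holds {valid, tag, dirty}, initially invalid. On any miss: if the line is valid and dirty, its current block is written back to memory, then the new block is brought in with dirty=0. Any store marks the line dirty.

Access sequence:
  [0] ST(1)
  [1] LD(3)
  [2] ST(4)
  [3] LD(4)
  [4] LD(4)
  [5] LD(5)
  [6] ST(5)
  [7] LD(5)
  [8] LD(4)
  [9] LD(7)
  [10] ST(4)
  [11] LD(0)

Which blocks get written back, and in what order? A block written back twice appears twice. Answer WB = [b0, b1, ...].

WB = [1, 4]

  0 | W B1 → L1 miss [D]
  1 | R B3 → L3 miss [-]
  2 | W B4 → L0 miss [D]
  3 | R B4 → L0 hit [D]
  4 | R B4 → L0 hit [D]
  5 | R B5 → L1 miss wb→B1 [-]
  6 | W B5 → L1 hit [D]
  7 | R B5 → L1 hit [D]
  8 | R B4 → L0 hit [D]
  9 | R B7 → L3 miss [-]
  10 | W B4 → L0 hit [D]
  11 | R B0 → L0 miss wb→B4 [-]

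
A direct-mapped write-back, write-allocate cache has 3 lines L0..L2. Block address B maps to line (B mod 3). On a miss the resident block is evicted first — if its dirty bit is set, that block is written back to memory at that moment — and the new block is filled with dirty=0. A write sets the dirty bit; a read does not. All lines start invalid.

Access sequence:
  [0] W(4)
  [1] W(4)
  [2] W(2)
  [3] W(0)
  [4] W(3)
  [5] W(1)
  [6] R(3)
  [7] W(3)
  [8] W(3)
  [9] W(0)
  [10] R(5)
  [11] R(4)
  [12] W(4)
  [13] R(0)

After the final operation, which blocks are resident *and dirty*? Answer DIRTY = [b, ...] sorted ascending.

DIRTY = [0, 4]

0: W B4 → L1 miss [D]
1: W B4 → L1 hit [D]
2: W B2 → L2 miss [D]
3: W B0 → L0 miss [D]
4: W B3 → L0 miss wb→B0 [D]
5: W B1 → L1 miss wb→B4 [D]
6: R B3 → L0 hit [D]
7: W B3 → L0 hit [D]
8: W B3 → L0 hit [D]
9: W B0 → L0 miss wb→B3 [D]
10: R B5 → L2 miss wb→B2 [-]
11: R B4 → L1 miss wb→B1 [-]
12: W B4 → L1 hit [D]
13: R B0 → L0 hit [D]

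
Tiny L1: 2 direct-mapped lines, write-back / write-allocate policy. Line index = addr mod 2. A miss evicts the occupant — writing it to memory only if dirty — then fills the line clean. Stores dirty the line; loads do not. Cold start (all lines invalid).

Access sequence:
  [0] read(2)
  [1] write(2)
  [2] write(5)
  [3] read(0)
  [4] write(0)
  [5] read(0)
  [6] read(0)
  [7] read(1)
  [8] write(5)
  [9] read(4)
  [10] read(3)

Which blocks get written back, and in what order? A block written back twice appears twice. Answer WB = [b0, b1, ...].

0: R B2 -> L0 miss  d=-]
1: W B2 -> L0 hit  d=D]
2: W B5 -> L1 miss  d=D]
3: R B0 -> L0 miss wb->B2  d=-]
4: W B0 -> L0 hit  d=D]
5: R B0 -> L0 hit  d=D]
6: R B0 -> L0 hit  d=D]
7: R B1 -> L1 miss wb->B5  d=-]
8: W B5 -> L1 miss  d=D]
9: R B4 -> L0 miss wb->B0  d=-]
10: R B3 -> L1 miss wb->B5  d=-]

WB = [2, 5, 0, 5]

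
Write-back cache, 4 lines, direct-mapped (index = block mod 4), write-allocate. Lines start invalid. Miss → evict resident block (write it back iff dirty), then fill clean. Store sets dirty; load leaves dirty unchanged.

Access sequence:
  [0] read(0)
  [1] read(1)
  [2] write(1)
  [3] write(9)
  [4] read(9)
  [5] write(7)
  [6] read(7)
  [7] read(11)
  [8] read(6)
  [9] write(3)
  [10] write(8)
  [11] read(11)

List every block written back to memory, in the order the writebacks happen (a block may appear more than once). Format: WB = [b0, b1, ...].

0: R B0 -> L0 miss  d=-]
1: R B1 -> L1 miss  d=-]
2: W B1 -> L1 hit  d=D]
3: W B9 -> L1 miss wb->B1  d=D]
4: R B9 -> L1 hit  d=D]
5: W B7 -> L3 miss  d=D]
6: R B7 -> L3 hit  d=D]
7: R B11 -> L3 miss wb->B7  d=-]
8: R B6 -> L2 miss  d=-]
9: W B3 -> L3 miss  d=D]
10: W B8 -> L0 miss  d=D]
11: R B11 -> L3 miss wb->B3  d=-]

WB = [1, 7, 3]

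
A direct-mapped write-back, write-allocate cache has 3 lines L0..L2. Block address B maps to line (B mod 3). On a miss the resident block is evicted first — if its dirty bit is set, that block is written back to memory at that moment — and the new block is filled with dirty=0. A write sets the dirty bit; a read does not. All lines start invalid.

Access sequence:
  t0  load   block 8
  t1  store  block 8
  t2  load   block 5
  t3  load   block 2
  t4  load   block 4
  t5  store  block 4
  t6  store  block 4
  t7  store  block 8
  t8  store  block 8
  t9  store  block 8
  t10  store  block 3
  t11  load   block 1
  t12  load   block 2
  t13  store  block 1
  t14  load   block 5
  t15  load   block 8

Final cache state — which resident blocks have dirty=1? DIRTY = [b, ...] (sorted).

DIRTY = [1, 3]

  0 | R B8 → L2 miss [-]
  1 | W B8 → L2 hit [D]
  2 | R B5 → L2 miss wb→B8 [-]
  3 | R B2 → L2 miss [-]
  4 | R B4 → L1 miss [-]
  5 | W B4 → L1 hit [D]
  6 | W B4 → L1 hit [D]
  7 | W B8 → L2 miss [D]
  8 | W B8 → L2 hit [D]
  9 | W B8 → L2 hit [D]
  10 | W B3 → L0 miss [D]
  11 | R B1 → L1 miss wb→B4 [-]
  12 | R B2 → L2 miss wb→B8 [-]
  13 | W B1 → L1 hit [D]
  14 | R B5 → L2 miss [-]
  15 | R B8 → L2 miss [-]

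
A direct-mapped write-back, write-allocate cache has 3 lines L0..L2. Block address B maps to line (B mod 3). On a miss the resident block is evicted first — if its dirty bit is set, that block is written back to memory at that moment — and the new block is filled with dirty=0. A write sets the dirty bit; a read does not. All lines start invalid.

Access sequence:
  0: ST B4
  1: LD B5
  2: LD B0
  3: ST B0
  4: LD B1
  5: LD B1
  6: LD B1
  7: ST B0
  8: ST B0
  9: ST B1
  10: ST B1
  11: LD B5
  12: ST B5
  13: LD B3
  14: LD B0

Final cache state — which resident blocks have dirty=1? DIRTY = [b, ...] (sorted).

0: W B4 -> L1 miss  d=D]
1: R B5 -> L2 miss  d=-]
2: R B0 -> L0 miss  d=-]
3: W B0 -> L0 hit  d=D]
4: R B1 -> L1 miss wb->B4  d=-]
5: R B1 -> L1 hit  d=-]
6: R B1 -> L1 hit  d=-]
7: W B0 -> L0 hit  d=D]
8: W B0 -> L0 hit  d=D]
9: W B1 -> L1 hit  d=D]
10: W B1 -> L1 hit  d=D]
11: R B5 -> L2 hit  d=-]
12: W B5 -> L2 hit  d=D]
13: R B3 -> L0 miss wb->B0  d=-]
14: R B0 -> L0 miss  d=-]

DIRTY = [1, 5]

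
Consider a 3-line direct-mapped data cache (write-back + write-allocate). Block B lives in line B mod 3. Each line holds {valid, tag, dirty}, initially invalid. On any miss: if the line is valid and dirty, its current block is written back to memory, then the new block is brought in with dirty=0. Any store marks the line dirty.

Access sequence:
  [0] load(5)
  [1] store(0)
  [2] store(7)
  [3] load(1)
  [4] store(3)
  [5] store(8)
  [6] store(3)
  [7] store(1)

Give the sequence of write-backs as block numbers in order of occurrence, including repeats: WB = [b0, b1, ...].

WB = [7, 0]

  0 | R B5 → L2 miss [-]
  1 | W B0 → L0 miss [D]
  2 | W B7 → L1 miss [D]
  3 | R B1 → L1 miss wb→B7 [-]
  4 | W B3 → L0 miss wb→B0 [D]
  5 | W B8 → L2 miss [D]
  6 | W B3 → L0 hit [D]
  7 | W B1 → L1 hit [D]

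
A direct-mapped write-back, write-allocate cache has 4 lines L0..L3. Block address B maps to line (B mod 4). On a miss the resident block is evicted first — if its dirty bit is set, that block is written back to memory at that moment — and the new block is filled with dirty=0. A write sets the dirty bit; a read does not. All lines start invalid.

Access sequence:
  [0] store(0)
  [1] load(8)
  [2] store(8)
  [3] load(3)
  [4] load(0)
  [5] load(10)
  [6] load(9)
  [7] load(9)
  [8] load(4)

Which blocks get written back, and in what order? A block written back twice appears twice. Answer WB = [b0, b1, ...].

WB = [0, 8]

  0 | W B0 → L0 miss [D]
  1 | R B8 → L0 miss wb→B0 [-]
  2 | W B8 → L0 hit [D]
  3 | R B3 → L3 miss [-]
  4 | R B0 → L0 miss wb→B8 [-]
  5 | R B10 → L2 miss [-]
  6 | R B9 → L1 miss [-]
  7 | R B9 → L1 hit [-]
  8 | R B4 → L0 miss [-]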